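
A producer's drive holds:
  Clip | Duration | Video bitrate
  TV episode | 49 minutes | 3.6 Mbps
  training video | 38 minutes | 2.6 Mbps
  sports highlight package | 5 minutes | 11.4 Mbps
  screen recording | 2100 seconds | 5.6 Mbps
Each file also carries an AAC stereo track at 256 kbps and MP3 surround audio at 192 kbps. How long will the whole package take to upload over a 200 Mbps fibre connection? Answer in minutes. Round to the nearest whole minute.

3 minutes

Audio total: 256 + 192 = 448 kbps = 0.448 Mbps.
TV episode: 4.048 Mbps × 2940 s = 11901.1 Mb
training video: 3.048 Mbps × 2280 s = 6949.4 Mb
sports highlight package: 11.848 Mbps × 300 s = 3554.4 Mb
screen recording: 6.048 Mbps × 2100 s = 12700.8 Mb
Total: 35105.8 Mb = 4388.2 MB.
At 200 Mbps: 35105.8 / 200 = 176 s ≈ 2.93 minutes.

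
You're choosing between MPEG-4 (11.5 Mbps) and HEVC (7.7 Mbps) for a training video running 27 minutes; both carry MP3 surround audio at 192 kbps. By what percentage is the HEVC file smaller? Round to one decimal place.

27 min = 1620 s
Audio: 192 kbps = 0.192 Mbps.
MPEG-4: 11.692 Mbps × 1620 s = 18941.0 Mb = 2.368 GB.
HEVC: 7.892 Mbps × 1620 s = 12785.0 Mb = 1.598 GB.
Reduction: (1 − 1.598/2.368) × 100 = 32.50%.

32.5%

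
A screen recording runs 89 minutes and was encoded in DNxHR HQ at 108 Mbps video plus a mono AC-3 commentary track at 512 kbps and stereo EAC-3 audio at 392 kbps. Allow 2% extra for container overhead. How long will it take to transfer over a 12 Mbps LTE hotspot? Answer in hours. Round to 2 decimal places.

13.73 hours

89 min = 5340 s
Audio total: 512 + 392 = 904 kbps = 0.904 Mbps.
Total bitrate: 108.904 Mbps.
File: 108.904 Mbps × 5340 s = 581547.4 Mb.
With 2% container overhead: ×1.02. → 593178.3 Mb.
At 12 Mbps: 593178.3 / 12 = 49431.5 s ≈ 13.7 hours.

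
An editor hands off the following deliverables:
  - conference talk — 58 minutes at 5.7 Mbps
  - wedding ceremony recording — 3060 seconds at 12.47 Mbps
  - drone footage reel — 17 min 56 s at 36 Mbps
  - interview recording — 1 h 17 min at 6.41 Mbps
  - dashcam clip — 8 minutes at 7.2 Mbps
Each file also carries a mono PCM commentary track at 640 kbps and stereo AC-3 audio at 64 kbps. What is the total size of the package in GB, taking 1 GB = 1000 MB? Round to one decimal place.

Audio total: 640 + 64 = 704 kbps = 0.704 Mbps.
conference talk: 6.404 Mbps × 3480 s = 22285.9 Mb
wedding ceremony recording: 13.174 Mbps × 3060 s = 40312.4 Mb
drone footage reel: 36.704 Mbps × 1076 s = 39493.5 Mb
interview recording: 7.114 Mbps × 4620 s = 32866.7 Mb
dashcam clip: 7.904 Mbps × 480 s = 3793.9 Mb
Total: 138752.5 Mb = 17344.1 MB.
= 17.34 GB.

17.3 GB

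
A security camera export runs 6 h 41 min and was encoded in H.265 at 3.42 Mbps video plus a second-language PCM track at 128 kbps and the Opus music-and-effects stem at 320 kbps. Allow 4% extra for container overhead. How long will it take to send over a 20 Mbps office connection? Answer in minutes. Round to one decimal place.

80.7 minutes

6 h 41 min = 401 min = 24060 s
Audio total: 128 + 320 = 448 kbps = 0.448 Mbps.
Total bitrate: 3.868 Mbps.
File: 3.868 Mbps × 24060 s = 93064.1 Mb.
With 4% container overhead: ×1.04. → 96786.6 Mb.
At 20 Mbps: 96786.6 / 20 = 4839.3 s ≈ 80.7 minutes.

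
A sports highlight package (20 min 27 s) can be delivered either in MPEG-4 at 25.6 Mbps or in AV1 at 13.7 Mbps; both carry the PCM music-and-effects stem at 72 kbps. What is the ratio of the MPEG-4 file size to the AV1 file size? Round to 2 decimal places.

1.86

20 min 27 s = 1227 s
Audio: 72 kbps = 0.072 Mbps.
MPEG-4: 25.672 Mbps × 1227 s = 31499.5 Mb = 3.667 GiB.
AV1: 13.772 Mbps × 1227 s = 16898.2 Mb = 1.967 GiB.
Ratio: 3.667 / 1.967 = 1.864.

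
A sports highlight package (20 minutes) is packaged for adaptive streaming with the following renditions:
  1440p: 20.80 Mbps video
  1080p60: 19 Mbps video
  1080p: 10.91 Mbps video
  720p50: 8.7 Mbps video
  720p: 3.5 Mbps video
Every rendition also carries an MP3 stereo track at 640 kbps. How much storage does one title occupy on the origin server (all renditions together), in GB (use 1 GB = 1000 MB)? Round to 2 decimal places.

20 min = 1200 s
Audio: 640 kbps = 0.640 Mbps.
Sum of rendition bitrates: (20.80+0.640) + (19+0.640) + (10.91+0.640) + (8.7+0.640) + (3.5+0.640) = 66.110 Mbps.
× 1200 s = 79,332 Mb = 9,916 MB = 9.916 GB.

9.92 GB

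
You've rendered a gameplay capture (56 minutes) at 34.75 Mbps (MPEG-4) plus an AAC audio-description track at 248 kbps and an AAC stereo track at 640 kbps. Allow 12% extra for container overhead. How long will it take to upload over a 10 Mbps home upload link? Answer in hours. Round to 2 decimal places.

3.73 hours

56 min = 3360 s
Audio total: 248 + 640 = 888 kbps = 0.888 Mbps.
Total bitrate: 35.638 Mbps.
File: 35.638 Mbps × 3360 s = 119743.7 Mb.
With 12% container overhead: ×1.12. → 134112.9 Mb.
At 10 Mbps: 134112.9 / 10 = 13411.3 s ≈ 3.73 hours.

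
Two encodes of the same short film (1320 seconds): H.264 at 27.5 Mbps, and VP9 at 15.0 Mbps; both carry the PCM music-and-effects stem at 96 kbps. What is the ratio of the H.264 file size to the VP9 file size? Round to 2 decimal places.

Audio: 96 kbps = 0.096 Mbps.
H.264: 27.596 Mbps × 1320 s = 36426.7 Mb = 4.241 GiB.
VP9: 15.096 Mbps × 1320 s = 19926.7 Mb = 2.320 GiB.
Ratio: 4.241 / 2.320 = 1.828.

1.83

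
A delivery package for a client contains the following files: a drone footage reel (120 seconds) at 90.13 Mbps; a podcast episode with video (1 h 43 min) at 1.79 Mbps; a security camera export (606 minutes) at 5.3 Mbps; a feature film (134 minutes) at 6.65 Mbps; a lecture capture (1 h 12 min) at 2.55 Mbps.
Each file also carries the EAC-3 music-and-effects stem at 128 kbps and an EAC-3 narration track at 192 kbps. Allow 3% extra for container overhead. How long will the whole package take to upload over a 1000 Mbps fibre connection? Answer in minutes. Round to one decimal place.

Audio total: 128 + 192 = 320 kbps = 0.320 Mbps.
drone footage reel: 90.450 Mbps × 120 s × 1.03 = 11179.6 Mb
podcast episode with video: 2.110 Mbps × 6180 s × 1.03 = 13431.0 Mb
security camera export: 5.620 Mbps × 36360 s × 1.03 = 210473.5 Mb
feature film: 6.970 Mbps × 8040 s × 1.03 = 57720.0 Mb
lecture capture: 2.870 Mbps × 4320 s × 1.03 = 12770.4 Mb
Total: 305574.4 Mb = 38196.8 MB.
At 1000 Mbps: 305574.4 / 1000 = 306 s ≈ 5.09 minutes.

5.1 minutes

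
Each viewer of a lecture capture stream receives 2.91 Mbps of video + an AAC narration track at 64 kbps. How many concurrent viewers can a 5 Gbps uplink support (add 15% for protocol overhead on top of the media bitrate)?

1461

Audio: 64 kbps = 0.064 Mbps.
Per-viewer media rate: 2.974 Mbps.
On the wire with 15% overhead: 3.420 Mbps.
5 Gbps = 5,000 Mbps; 5,000 / 3.420 = 1461.95 → 1461 viewers.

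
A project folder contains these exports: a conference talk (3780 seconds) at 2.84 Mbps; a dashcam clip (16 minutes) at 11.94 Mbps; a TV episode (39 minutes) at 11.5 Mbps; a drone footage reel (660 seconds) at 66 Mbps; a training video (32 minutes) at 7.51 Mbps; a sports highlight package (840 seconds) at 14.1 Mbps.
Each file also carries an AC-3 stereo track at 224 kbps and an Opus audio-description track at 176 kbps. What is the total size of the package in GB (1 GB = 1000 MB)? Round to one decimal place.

Audio total: 224 + 176 = 400 kbps = 0.400 Mbps.
conference talk: 3.240 Mbps × 3780 s = 12247.2 Mb
dashcam clip: 12.340 Mbps × 960 s = 11846.4 Mb
TV episode: 11.900 Mbps × 2340 s = 27846.0 Mb
drone footage reel: 66.400 Mbps × 660 s = 43824.0 Mb
training video: 7.910 Mbps × 1920 s = 15187.2 Mb
sports highlight package: 14.500 Mbps × 840 s = 12180.0 Mb
Total: 123130.8 Mb = 15391.4 MB.
= 15.39 GB.

15.4 GB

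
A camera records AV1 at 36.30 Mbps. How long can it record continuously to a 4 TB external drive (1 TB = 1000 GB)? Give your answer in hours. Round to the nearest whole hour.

Capacity: 4 TB = 32,000,000 Mb.
Recording time: 32,000,000 / 36.300 = 881,543 s ≈ 245 hours.

245 hours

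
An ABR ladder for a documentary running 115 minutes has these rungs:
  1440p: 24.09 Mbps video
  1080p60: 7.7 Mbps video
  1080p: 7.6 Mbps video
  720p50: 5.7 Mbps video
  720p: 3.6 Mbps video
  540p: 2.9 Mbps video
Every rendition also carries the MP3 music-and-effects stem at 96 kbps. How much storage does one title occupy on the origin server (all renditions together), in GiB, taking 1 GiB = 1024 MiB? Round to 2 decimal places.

115 min = 6900 s
Audio: 96 kbps = 0.096 Mbps.
Sum of rendition bitrates: (24.09+0.096) + (7.7+0.096) + (7.6+0.096) + (5.7+0.096) + (3.6+0.096) + (2.9+0.096) = 52.166 Mbps.
× 6900 s = 359,945 Mb = 44,993 MB = 41.90 GiB.

41.90 GiB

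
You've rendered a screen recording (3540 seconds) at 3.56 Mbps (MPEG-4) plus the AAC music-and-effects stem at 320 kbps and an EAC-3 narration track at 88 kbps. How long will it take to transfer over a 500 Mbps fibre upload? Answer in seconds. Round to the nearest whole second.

Audio total: 320 + 88 = 408 kbps = 0.408 Mbps.
Total bitrate: 3.968 Mbps.
File: 3.968 Mbps × 3540 s = 14046.7 Mb.
At 500 Mbps: 14046.7 / 500 = 28.1 s ≈ 28.1 seconds.

28 seconds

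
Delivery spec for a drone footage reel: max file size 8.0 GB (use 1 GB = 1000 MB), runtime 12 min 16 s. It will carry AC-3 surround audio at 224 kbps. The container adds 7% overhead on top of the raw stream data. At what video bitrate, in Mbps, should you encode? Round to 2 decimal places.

81.04 Mbps

Budget: 8.0 GB = 64000.0 Mb.
Stream payload after overhead: 64000.0 / 1.07 = 59813.1 Mb.
12 min 16 s = 736 s
Total bitrate budget: 59813.1 Mb / 736 s = 81.268 Mbps.
Audio: 224 kbps = 0.224 Mbps.
Video: 81.268 − 0.224 = 81.044 Mbps.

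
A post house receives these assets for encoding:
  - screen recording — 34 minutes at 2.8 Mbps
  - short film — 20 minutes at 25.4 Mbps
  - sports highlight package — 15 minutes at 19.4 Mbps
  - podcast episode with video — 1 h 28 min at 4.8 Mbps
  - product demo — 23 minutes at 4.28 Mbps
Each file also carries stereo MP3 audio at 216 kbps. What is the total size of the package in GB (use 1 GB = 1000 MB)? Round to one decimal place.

Audio: 216 kbps = 0.216 Mbps.
screen recording: 3.016 Mbps × 2040 s = 6152.6 Mb
short film: 25.616 Mbps × 1200 s = 30739.2 Mb
sports highlight package: 19.616 Mbps × 900 s = 17654.4 Mb
podcast episode with video: 5.016 Mbps × 5280 s = 26484.5 Mb
product demo: 4.496 Mbps × 1380 s = 6204.5 Mb
Total: 87235.2 Mb = 10904.4 MB.
= 10.90 GB.

10.9 GB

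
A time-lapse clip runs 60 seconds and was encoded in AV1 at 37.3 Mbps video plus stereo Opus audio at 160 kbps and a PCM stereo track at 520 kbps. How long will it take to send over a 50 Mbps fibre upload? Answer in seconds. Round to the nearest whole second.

46 seconds

Audio total: 160 + 520 = 680 kbps = 0.680 Mbps.
Total bitrate: 37.980 Mbps.
File: 37.980 Mbps × 60 s = 2278.8 Mb.
At 50 Mbps: 2278.8 / 50 = 45.6 s ≈ 45.6 seconds.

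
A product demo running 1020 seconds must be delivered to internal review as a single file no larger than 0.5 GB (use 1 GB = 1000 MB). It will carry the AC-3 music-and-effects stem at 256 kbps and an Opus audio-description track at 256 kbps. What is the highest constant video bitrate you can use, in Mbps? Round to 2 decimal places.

3.41 Mbps

Budget: 0.5 GB = 4000.0 Mb.
Total bitrate budget: 4000.0 Mb / 1020 s = 3.922 Mbps.
Audio total: 256 + 256 = 512 kbps = 0.512 Mbps.
Video: 3.922 − 0.512 = 3.410 Mbps.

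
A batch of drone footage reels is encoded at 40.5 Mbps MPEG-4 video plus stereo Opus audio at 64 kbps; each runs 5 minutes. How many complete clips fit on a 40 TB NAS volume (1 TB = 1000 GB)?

5 min = 300 s
Audio: 64 kbps = 0.064 Mbps.
Total bitrate: 40.564 Mbps.
Per item: 40.564 Mbps × 300 s = 12,169 Mb = 1,521 MB.
Capacity: 40 TB = 320,000,000 Mb; 26295.89 items → 26295 complete.

26295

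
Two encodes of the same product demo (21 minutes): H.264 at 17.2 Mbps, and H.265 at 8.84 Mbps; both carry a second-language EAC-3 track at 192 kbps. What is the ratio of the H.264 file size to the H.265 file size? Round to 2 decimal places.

21 min = 1260 s
Audio: 192 kbps = 0.192 Mbps.
H.264: 17.392 Mbps × 1260 s = 21913.9 Mb = 2.551 GiB.
H.265: 9.032 Mbps × 1260 s = 11380.3 Mb = 1.325 GiB.
Ratio: 2.551 / 1.325 = 1.926.

1.93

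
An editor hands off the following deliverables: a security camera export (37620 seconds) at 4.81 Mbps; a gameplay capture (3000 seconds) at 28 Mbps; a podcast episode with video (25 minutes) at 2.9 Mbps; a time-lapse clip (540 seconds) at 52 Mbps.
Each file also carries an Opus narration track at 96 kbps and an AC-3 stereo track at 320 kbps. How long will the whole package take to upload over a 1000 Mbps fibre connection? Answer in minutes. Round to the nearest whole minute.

Audio total: 96 + 320 = 416 kbps = 0.416 Mbps.
security camera export: 5.226 Mbps × 37620 s = 196602.1 Mb
gameplay capture: 28.416 Mbps × 3000 s = 85248.0 Mb
podcast episode with video: 3.316 Mbps × 1500 s = 4974.0 Mb
time-lapse clip: 52.416 Mbps × 540 s = 28304.6 Mb
Total: 315128.8 Mb = 39391.1 MB.
At 1000 Mbps: 315128.8 / 1000 = 315 s ≈ 5.25 minutes.

5 minutes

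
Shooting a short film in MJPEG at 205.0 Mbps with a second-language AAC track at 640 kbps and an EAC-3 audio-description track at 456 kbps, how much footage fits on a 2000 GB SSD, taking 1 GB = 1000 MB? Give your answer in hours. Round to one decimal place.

21.6 hours

Audio total: 640 + 456 = 1096 kbps = 1.096 Mbps.
Total bitrate: 205.0 + 1.096 = 206.096 Mbps.
Capacity: 2000 GB = 16,000,000 Mb.
Recording time: 16,000,000 / 206.096 = 77,634 s ≈ 21.6 hours.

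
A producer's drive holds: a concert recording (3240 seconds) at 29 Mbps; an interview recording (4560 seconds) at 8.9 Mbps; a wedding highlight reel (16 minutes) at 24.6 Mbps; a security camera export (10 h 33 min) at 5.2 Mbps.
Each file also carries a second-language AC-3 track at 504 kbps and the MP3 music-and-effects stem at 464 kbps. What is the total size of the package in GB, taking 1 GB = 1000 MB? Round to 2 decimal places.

50.11 GB

Audio total: 504 + 464 = 968 kbps = 0.968 Mbps.
concert recording: 29.968 Mbps × 3240 s = 97096.3 Mb
interview recording: 9.868 Mbps × 4560 s = 44998.1 Mb
wedding highlight reel: 25.568 Mbps × 960 s = 24545.3 Mb
security camera export: 6.168 Mbps × 37980 s = 234260.6 Mb
Total: 400900.3 Mb = 50112.5 MB.
= 50.11 GB.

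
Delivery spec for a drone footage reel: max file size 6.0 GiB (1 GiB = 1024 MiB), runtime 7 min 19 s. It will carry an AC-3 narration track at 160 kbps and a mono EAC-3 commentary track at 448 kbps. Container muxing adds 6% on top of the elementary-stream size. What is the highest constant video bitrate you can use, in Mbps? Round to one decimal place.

Budget: 6.0 GiB = 51539.6 Mb.
Stream payload after overhead: 51539.6 / 1.06 = 48622.3 Mb.
7 min 19 s = 439 s
Total bitrate budget: 48622.3 Mb / 439 s = 110.757 Mbps.
Audio total: 160 + 448 = 608 kbps = 0.608 Mbps.
Video: 110.757 − 0.608 = 110.149 Mbps.

110.1 Mbps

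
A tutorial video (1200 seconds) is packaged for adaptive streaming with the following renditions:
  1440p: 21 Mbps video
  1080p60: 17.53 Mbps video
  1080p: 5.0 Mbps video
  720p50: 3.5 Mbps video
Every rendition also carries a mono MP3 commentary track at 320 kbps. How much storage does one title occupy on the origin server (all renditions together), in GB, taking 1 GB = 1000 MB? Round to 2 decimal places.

7.25 GB

Audio: 320 kbps = 0.320 Mbps.
Sum of rendition bitrates: (21+0.320) + (17.53+0.320) + (5.0+0.320) + (3.5+0.320) = 48.310 Mbps.
× 1200 s = 57,972 Mb = 7,246 MB = 7.247 GB.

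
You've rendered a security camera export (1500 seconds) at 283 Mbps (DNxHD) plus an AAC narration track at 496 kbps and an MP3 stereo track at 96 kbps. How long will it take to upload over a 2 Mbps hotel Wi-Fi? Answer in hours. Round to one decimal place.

59.1 hours

Audio total: 496 + 96 = 592 kbps = 0.592 Mbps.
Total bitrate: 283.592 Mbps.
File: 283.592 Mbps × 1500 s = 425388.0 Mb.
At 2 Mbps: 425388.0 / 2 = 212694.0 s ≈ 59.1 hours.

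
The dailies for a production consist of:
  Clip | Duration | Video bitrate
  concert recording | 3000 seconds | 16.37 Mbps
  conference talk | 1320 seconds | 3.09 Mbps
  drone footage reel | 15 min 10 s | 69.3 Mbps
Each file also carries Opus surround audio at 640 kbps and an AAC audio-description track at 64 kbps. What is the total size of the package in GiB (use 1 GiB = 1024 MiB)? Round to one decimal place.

14.0 GiB

Audio total: 640 + 64 = 704 kbps = 0.704 Mbps.
concert recording: 17.074 Mbps × 3000 s = 51222.0 Mb
conference talk: 3.794 Mbps × 1320 s = 5008.1 Mb
drone footage reel: 70.004 Mbps × 910 s = 63703.6 Mb
Total: 119933.7 Mb = 14991.7 MB.
= 13.96 GiB.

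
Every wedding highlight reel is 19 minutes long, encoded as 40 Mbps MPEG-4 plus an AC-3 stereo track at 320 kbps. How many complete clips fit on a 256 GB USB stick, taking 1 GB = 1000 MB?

44

19 min = 1140 s
Audio: 320 kbps = 0.320 Mbps.
Total bitrate: 40.320 Mbps.
Per item: 40.320 Mbps × 1140 s = 45,965 Mb = 5,746 MB.
Capacity: 256 GB = 2,048,000 Mb; 44.56 items → 44 complete.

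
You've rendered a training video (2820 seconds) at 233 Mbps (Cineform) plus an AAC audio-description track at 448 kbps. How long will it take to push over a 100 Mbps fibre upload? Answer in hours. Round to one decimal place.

1.8 hours

Audio: 448 kbps = 0.448 Mbps.
Total bitrate: 233.448 Mbps.
File: 233.448 Mbps × 2820 s = 658323.4 Mb.
At 100 Mbps: 658323.4 / 100 = 6583.2 s ≈ 1.83 hours.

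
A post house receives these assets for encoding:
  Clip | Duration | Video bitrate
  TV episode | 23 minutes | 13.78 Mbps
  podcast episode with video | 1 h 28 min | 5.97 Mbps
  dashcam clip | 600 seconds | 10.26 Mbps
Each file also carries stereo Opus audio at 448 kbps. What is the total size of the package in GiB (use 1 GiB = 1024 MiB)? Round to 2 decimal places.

6.98 GiB

Audio: 448 kbps = 0.448 Mbps.
TV episode: 14.228 Mbps × 1380 s = 19634.6 Mb
podcast episode with video: 6.418 Mbps × 5280 s = 33887.0 Mb
dashcam clip: 10.708 Mbps × 600 s = 6424.8 Mb
Total: 59946.5 Mb = 7493.3 MB.
= 6.979 GiB.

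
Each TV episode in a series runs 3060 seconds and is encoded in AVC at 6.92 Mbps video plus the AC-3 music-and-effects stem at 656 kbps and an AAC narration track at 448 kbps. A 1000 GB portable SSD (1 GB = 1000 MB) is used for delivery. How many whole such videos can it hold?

Audio total: 656 + 448 = 1104 kbps = 1.104 Mbps.
Total bitrate: 8.024 Mbps.
Per item: 8.024 Mbps × 3060 s = 24,553 Mb = 3,069 MB.
Capacity: 1000 GB = 8,000,000 Mb; 325.82 items → 325 complete.

325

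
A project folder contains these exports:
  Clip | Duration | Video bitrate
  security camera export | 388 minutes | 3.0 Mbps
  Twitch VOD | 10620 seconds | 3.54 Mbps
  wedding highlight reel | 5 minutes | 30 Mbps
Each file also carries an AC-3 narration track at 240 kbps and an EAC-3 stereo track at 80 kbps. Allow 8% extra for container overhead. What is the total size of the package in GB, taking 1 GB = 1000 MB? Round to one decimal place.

17.2 GB

Audio total: 240 + 80 = 320 kbps = 0.320 Mbps.
security camera export: 3.320 Mbps × 23280 s × 1.08 = 83472.8 Mb
Twitch VOD: 3.860 Mbps × 10620 s × 1.08 = 44272.7 Mb
wedding highlight reel: 30.320 Mbps × 300 s × 1.08 = 9823.7 Mb
Total: 137569.1 Mb = 17196.1 MB.
= 17.20 GB.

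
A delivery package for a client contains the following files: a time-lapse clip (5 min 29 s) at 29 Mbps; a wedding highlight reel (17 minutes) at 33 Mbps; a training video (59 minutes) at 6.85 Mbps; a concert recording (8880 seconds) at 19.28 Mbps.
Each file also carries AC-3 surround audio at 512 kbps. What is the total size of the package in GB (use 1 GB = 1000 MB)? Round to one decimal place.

30.7 GB

Audio: 512 kbps = 0.512 Mbps.
time-lapse clip: 29.512 Mbps × 329 s = 9709.4 Mb
wedding highlight reel: 33.512 Mbps × 1020 s = 34182.2 Mb
training video: 7.362 Mbps × 3540 s = 26061.5 Mb
concert recording: 19.792 Mbps × 8880 s = 175753.0 Mb
Total: 245706.1 Mb = 30713.3 MB.
= 30.71 GB.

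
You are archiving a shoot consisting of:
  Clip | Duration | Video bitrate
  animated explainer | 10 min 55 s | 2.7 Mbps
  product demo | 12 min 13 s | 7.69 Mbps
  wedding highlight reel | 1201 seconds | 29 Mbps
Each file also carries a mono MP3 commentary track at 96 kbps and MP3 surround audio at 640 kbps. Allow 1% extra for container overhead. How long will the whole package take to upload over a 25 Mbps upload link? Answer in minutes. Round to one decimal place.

Audio total: 96 + 640 = 736 kbps = 0.736 Mbps.
animated explainer: 3.436 Mbps × 655 s × 1.01 = 2273.1 Mb
product demo: 8.426 Mbps × 733 s × 1.01 = 6238.0 Mb
wedding highlight reel: 29.736 Mbps × 1201 s × 1.01 = 36070.1 Mb
Total: 44581.2 Mb = 5572.6 MB.
At 25 Mbps: 44581.2 / 25 = 1783 s ≈ 29.7 minutes.

29.7 minutes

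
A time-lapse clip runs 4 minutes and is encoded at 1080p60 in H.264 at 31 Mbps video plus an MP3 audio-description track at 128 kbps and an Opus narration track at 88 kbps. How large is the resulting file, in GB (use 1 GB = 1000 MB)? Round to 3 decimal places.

4 min = 240 s
Audio total: 128 + 88 = 216 kbps = 0.216 Mbps.
Total bitrate: 31 + 0.216 = 31.216 Mbps.
Stream data: 31.216 Mbps × 240 s = 7491.8 Mb.
7,492 Mb ÷ 8 = 936.5 MB → 0.9365 GB.

0.936 GB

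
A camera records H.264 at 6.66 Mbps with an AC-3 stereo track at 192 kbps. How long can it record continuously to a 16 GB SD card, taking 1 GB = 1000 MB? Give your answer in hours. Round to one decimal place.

5.2 hours

Audio: 192 kbps = 0.192 Mbps.
Total bitrate: 6.66 + 0.192 = 6.852 Mbps.
Capacity: 16 GB = 128,000 Mb.
Recording time: 128,000 / 6.852 = 18,681 s ≈ 5.19 hours.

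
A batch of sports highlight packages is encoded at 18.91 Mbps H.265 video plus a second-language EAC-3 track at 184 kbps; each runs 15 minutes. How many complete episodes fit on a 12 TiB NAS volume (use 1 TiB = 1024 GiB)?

15 min = 900 s
Audio: 184 kbps = 0.184 Mbps.
Total bitrate: 19.094 Mbps.
Per item: 19.094 Mbps × 900 s = 17,185 Mb = 2,148 MB.
Capacity: 12 TiB = 105,553,116 Mb; 6142.31 items → 6142 complete.

6142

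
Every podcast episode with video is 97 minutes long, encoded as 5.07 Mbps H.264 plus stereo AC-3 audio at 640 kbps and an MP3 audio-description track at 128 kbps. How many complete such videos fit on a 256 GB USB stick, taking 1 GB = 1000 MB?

60

97 min = 5820 s
Audio total: 640 + 128 = 768 kbps = 0.768 Mbps.
Total bitrate: 5.838 Mbps.
Per item: 5.838 Mbps × 5820 s = 33,977 Mb = 4,247 MB.
Capacity: 256 GB = 2,048,000 Mb; 60.28 items → 60 complete.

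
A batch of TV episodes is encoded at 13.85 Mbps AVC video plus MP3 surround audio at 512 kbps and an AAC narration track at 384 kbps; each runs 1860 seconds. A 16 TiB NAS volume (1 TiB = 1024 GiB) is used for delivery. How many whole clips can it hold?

Audio total: 512 + 384 = 896 kbps = 0.896 Mbps.
Total bitrate: 14.746 Mbps.
Per item: 14.746 Mbps × 1860 s = 27,428 Mb = 3,428 MB.
Capacity: 16 TiB = 140,737,488 Mb; 5131.24 items → 5131 complete.

5131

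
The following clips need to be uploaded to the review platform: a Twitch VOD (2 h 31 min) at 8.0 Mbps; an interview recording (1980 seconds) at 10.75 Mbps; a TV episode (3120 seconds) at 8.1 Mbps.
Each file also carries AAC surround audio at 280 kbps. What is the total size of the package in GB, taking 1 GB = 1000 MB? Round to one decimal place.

15.4 GB

Audio: 280 kbps = 0.280 Mbps.
Twitch VOD: 8.280 Mbps × 9060 s = 75016.8 Mb
interview recording: 11.030 Mbps × 1980 s = 21839.4 Mb
TV episode: 8.380 Mbps × 3120 s = 26145.6 Mb
Total: 123001.8 Mb = 15375.2 MB.
= 15.38 GB.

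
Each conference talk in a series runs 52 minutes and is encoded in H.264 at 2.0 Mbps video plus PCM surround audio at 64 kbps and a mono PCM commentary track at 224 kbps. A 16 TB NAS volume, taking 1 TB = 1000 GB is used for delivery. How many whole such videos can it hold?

17930

52 min = 3120 s
Audio total: 64 + 224 = 288 kbps = 0.288 Mbps.
Total bitrate: 2.288 Mbps.
Per item: 2.288 Mbps × 3120 s = 7,139 Mb = 892.3 MB.
Capacity: 16 TB = 128,000,000 Mb; 17930.79 items → 17930 complete.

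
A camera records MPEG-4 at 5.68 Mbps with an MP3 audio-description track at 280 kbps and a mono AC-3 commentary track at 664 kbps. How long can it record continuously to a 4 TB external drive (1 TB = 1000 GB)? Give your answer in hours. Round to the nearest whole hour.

Audio total: 280 + 664 = 944 kbps = 0.944 Mbps.
Total bitrate: 5.68 + 0.944 = 6.624 Mbps.
Capacity: 4 TB = 32,000,000 Mb.
Recording time: 32,000,000 / 6.624 = 4,830,918 s ≈ 1,342 hours.

1342 hours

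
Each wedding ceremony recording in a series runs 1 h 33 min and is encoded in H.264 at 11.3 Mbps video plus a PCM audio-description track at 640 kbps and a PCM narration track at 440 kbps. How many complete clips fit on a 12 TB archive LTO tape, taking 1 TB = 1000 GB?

1389

1 h 33 min = 93 min = 5580 s
Audio total: 640 + 440 = 1080 kbps = 1.080 Mbps.
Total bitrate: 12.380 Mbps.
Per item: 12.380 Mbps × 5580 s = 69,080 Mb = 8,635 MB.
Capacity: 12 TB = 96,000,000 Mb; 1389.69 items → 1389 complete.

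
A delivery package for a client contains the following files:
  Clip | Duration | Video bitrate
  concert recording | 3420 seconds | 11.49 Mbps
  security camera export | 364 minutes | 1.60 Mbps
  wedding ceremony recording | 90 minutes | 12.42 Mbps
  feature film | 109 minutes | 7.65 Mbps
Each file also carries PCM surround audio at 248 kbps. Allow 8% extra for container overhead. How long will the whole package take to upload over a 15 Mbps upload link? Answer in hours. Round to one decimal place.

4.0 hours

Audio: 248 kbps = 0.248 Mbps.
concert recording: 11.738 Mbps × 3420 s × 1.08 = 43355.5 Mb
security camera export: 1.848 Mbps × 21840 s × 1.08 = 43589.1 Mb
wedding ceremony recording: 12.668 Mbps × 5400 s × 1.08 = 73879.8 Mb
feature film: 7.898 Mbps × 6540 s × 1.08 = 55785.2 Mb
Total: 216609.6 Mb = 27076.2 MB.
At 15 Mbps: 216609.6 / 15 = 14441 s ≈ 4.01 hours.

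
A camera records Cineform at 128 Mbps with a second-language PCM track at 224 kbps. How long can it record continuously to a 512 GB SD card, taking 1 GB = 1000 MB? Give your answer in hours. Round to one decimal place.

8.9 hours

Audio: 224 kbps = 0.224 Mbps.
Total bitrate: 128 + 0.224 = 128.224 Mbps.
Capacity: 512 GB = 4,096,000 Mb.
Recording time: 4,096,000 / 128.224 = 31,944 s ≈ 8.87 hours.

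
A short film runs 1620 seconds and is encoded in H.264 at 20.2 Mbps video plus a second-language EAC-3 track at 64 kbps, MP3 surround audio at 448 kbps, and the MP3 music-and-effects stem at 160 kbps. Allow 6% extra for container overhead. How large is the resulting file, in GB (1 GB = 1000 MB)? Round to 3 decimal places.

Audio total: 64 + 448 + 160 = 672 kbps = 0.672 Mbps.
Total bitrate: 20.2 + 0.672 = 20.872 Mbps.
Stream data: 20.872 Mbps × 1620 s = 33812.6 Mb.
With 6% container overhead: ×1.06.
35,841 Mb ÷ 8 = 4,480 MB → 4.480 GB.

4.480 GB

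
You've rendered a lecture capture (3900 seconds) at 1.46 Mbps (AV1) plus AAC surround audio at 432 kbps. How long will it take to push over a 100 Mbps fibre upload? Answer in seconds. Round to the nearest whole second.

74 seconds

Audio: 432 kbps = 0.432 Mbps.
Total bitrate: 1.892 Mbps.
File: 1.892 Mbps × 3900 s = 7378.8 Mb.
At 100 Mbps: 7378.8 / 100 = 73.8 s ≈ 73.8 seconds.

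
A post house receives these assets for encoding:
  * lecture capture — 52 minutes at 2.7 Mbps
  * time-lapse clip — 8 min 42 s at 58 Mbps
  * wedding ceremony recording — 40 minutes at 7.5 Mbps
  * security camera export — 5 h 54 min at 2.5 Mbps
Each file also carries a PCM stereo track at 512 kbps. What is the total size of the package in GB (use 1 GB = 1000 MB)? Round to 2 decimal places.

15.47 GB

Audio: 512 kbps = 0.512 Mbps.
lecture capture: 3.212 Mbps × 3120 s = 10021.4 Mb
time-lapse clip: 58.512 Mbps × 522 s = 30543.3 Mb
wedding ceremony recording: 8.012 Mbps × 2400 s = 19228.8 Mb
security camera export: 3.012 Mbps × 21240 s = 63974.9 Mb
Total: 123768.4 Mb = 15471.0 MB.
= 15.47 GB.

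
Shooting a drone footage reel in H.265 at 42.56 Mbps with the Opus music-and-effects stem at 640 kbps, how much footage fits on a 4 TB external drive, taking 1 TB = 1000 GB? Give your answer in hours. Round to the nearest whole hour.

206 hours

Audio: 640 kbps = 0.640 Mbps.
Total bitrate: 42.56 + 0.640 = 43.200 Mbps.
Capacity: 4 TB = 32,000,000 Mb.
Recording time: 32,000,000 / 43.200 = 740,741 s ≈ 206 hours.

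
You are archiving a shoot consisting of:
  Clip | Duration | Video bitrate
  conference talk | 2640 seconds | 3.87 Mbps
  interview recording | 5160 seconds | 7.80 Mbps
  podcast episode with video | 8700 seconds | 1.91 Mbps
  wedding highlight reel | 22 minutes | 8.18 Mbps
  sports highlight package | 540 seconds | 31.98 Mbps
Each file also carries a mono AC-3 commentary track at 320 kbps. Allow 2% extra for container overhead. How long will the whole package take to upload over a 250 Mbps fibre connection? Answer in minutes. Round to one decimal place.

6.9 minutes

Audio: 320 kbps = 0.320 Mbps.
conference talk: 4.190 Mbps × 2640 s × 1.02 = 11282.8 Mb
interview recording: 8.120 Mbps × 5160 s × 1.02 = 42737.2 Mb
podcast episode with video: 2.230 Mbps × 8700 s × 1.02 = 19789.0 Mb
wedding highlight reel: 8.500 Mbps × 1320 s × 1.02 = 11444.4 Mb
sports highlight package: 32.300 Mbps × 540 s × 1.02 = 17790.8 Mb
Total: 103044.3 Mb = 12880.5 MB.
At 250 Mbps: 103044.3 / 250 = 412 s ≈ 6.87 minutes.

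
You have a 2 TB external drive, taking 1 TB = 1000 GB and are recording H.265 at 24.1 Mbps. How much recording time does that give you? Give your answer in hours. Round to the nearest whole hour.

Capacity: 2 TB = 16,000,000 Mb.
Recording time: 16,000,000 / 24.100 = 663,900 s ≈ 184 hours.

184 hours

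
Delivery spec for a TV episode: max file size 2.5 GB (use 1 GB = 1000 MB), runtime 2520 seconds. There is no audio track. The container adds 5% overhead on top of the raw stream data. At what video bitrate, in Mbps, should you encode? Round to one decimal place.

7.6 Mbps

Budget: 2.5 GB = 20000.0 Mb.
Stream payload after overhead: 20000.0 / 1.05 = 19047.6 Mb.
Total bitrate budget: 19047.6 Mb / 2520 s = 7.559 Mbps.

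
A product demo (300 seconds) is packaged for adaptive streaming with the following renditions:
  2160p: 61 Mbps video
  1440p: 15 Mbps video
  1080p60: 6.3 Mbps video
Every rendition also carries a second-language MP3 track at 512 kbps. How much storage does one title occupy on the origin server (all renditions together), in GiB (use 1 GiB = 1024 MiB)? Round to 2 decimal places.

Audio: 512 kbps = 0.512 Mbps.
Sum of rendition bitrates: (61+0.512) + (15+0.512) + (6.3+0.512) = 83.836 Mbps.
× 300 s = 25,151 Mb = 3,144 MB = 2.928 GiB.

2.93 GiB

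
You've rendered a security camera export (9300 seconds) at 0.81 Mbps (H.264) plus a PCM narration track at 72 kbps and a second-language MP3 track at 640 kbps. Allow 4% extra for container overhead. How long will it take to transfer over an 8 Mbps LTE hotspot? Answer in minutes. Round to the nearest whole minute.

Audio total: 72 + 640 = 712 kbps = 0.712 Mbps.
Total bitrate: 1.522 Mbps.
File: 1.522 Mbps × 9300 s = 14154.6 Mb.
With 4% container overhead: ×1.04. → 14720.8 Mb.
At 8 Mbps: 14720.8 / 8 = 1840.1 s ≈ 30.7 minutes.

31 minutes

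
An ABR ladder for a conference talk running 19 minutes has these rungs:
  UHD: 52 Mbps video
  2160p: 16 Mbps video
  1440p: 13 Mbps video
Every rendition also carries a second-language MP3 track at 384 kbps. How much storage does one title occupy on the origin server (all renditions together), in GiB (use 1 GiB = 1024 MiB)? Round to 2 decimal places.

19 min = 1140 s
Audio: 384 kbps = 0.384 Mbps.
Sum of rendition bitrates: (52+0.384) + (16+0.384) + (13+0.384) = 82.152 Mbps.
× 1140 s = 93,653 Mb = 11,707 MB = 10.90 GiB.

10.90 GiB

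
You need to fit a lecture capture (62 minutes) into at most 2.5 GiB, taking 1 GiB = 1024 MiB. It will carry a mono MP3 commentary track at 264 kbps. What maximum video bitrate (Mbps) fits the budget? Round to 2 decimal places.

Budget: 2.5 GiB = 21474.8 Mb.
62 min = 3720 s
Total bitrate budget: 21474.8 Mb / 3720 s = 5.773 Mbps.
Audio: 264 kbps = 0.264 Mbps.
Video: 5.773 − 0.264 = 5.509 Mbps.

5.51 Mbps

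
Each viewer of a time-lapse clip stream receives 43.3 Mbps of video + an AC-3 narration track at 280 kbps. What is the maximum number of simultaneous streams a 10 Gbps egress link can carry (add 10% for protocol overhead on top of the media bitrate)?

208

Audio: 280 kbps = 0.280 Mbps.
Per-viewer media rate: 43.580 Mbps.
On the wire with 10% overhead: 47.938 Mbps.
10 Gbps = 10,000 Mbps; 10,000 / 47.938 = 208.60 → 208 viewers.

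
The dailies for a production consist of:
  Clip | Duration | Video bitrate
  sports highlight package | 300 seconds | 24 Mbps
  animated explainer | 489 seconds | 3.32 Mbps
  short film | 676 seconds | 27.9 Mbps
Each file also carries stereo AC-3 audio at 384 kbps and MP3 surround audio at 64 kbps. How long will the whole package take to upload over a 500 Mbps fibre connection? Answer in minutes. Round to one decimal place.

Audio total: 384 + 64 = 448 kbps = 0.448 Mbps.
sports highlight package: 24.448 Mbps × 300 s = 7334.4 Mb
animated explainer: 3.768 Mbps × 489 s = 1842.6 Mb
short film: 28.348 Mbps × 676 s = 19163.2 Mb
Total: 28340.2 Mb = 3542.5 MB.
At 500 Mbps: 28340.2 / 500 = 57 s ≈ 0.945 minutes.

0.9 minutes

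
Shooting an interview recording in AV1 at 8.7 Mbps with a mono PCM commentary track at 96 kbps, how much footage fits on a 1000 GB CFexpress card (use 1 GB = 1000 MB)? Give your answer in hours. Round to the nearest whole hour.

Audio: 96 kbps = 0.096 Mbps.
Total bitrate: 8.7 + 0.096 = 8.796 Mbps.
Capacity: 1000 GB = 8,000,000 Mb.
Recording time: 8,000,000 / 8.796 = 909,504 s ≈ 253 hours.

253 hours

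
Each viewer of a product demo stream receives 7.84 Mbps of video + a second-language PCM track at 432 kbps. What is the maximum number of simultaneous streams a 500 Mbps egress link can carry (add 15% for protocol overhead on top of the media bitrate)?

Audio: 432 kbps = 0.432 Mbps.
Per-viewer media rate: 8.272 Mbps.
On the wire with 15% overhead: 9.513 Mbps.
500 Mbps = 500.0 Mbps; 500.0 / 9.513 = 52.56 → 52 viewers.

52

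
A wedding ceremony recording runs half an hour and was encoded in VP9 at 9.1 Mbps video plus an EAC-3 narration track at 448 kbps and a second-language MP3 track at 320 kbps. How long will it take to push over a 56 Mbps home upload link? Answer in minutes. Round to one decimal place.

30 min = 1800 s
Audio total: 448 + 320 = 768 kbps = 0.768 Mbps.
Total bitrate: 9.868 Mbps.
File: 9.868 Mbps × 1800 s = 17762.4 Mb.
At 56 Mbps: 17762.4 / 56 = 317.2 s ≈ 5.29 minutes.

5.3 minutes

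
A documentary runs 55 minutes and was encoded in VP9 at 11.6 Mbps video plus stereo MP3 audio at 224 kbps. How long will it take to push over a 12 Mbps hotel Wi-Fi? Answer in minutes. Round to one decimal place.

54.2 minutes

55 min = 3300 s
Audio: 224 kbps = 0.224 Mbps.
Total bitrate: 11.824 Mbps.
File: 11.824 Mbps × 3300 s = 39019.2 Mb.
At 12 Mbps: 39019.2 / 12 = 3251.6 s ≈ 54.2 minutes.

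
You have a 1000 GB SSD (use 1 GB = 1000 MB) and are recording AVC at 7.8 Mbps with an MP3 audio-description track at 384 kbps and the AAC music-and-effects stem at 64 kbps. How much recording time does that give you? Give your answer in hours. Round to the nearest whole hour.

269 hours

Audio total: 384 + 64 = 448 kbps = 0.448 Mbps.
Total bitrate: 7.8 + 0.448 = 8.248 Mbps.
Capacity: 1000 GB = 8,000,000 Mb.
Recording time: 8,000,000 / 8.248 = 969,932 s ≈ 269 hours.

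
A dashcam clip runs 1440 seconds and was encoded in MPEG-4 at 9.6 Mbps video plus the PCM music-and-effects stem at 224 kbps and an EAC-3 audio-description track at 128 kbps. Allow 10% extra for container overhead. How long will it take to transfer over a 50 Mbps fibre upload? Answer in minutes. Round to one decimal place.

5.3 minutes

Audio total: 224 + 128 = 352 kbps = 0.352 Mbps.
Total bitrate: 9.952 Mbps.
File: 9.952 Mbps × 1440 s = 14330.9 Mb.
With 10% container overhead: ×1.10. → 15764.0 Mb.
At 50 Mbps: 15764.0 / 50 = 315.3 s ≈ 5.25 minutes.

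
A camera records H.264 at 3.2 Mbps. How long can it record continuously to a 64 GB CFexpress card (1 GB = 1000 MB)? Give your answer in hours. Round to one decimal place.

Capacity: 64 GB = 512,000 Mb.
Recording time: 512,000 / 3.200 = 160,000 s ≈ 44.4 hours.

44.4 hours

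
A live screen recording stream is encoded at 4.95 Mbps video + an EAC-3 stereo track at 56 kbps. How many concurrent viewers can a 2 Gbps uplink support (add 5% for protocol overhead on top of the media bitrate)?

380

Audio: 56 kbps = 0.056 Mbps.
Per-viewer media rate: 5.006 Mbps.
On the wire with 5% overhead: 5.256 Mbps.
2 Gbps = 2,000 Mbps; 2,000 / 5.256 = 380.50 → 380 viewers.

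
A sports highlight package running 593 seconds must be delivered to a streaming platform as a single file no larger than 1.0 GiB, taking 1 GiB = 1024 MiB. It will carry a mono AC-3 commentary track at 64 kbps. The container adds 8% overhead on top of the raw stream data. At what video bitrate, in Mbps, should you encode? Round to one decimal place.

13.3 Mbps

Budget: 1.0 GiB = 8589.9 Mb.
Stream payload after overhead: 8589.9 / 1.08 = 7953.6 Mb.
Total bitrate budget: 7953.6 Mb / 593 s = 13.413 Mbps.
Audio: 64 kbps = 0.064 Mbps.
Video: 13.413 − 0.064 = 13.349 Mbps.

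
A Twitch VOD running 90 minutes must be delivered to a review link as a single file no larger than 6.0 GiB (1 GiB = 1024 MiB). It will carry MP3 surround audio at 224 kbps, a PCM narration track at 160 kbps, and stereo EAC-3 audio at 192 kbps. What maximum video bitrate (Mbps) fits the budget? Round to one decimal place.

Budget: 6.0 GiB = 51539.6 Mb.
90 min = 5400 s
Total bitrate budget: 51539.6 Mb / 5400 s = 9.544 Mbps.
Audio total: 224 + 160 + 192 = 576 kbps = 0.576 Mbps.
Video: 9.544 − 0.576 = 8.968 Mbps.

9.0 Mbps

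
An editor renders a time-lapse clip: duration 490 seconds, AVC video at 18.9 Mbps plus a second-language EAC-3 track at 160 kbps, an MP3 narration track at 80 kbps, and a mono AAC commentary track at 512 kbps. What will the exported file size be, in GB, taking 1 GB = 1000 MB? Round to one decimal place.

Audio total: 160 + 80 + 512 = 752 kbps = 0.752 Mbps.
Total bitrate: 18.9 + 0.752 = 19.652 Mbps.
Stream data: 19.652 Mbps × 490 s = 9629.5 Mb.
9,629 Mb ÷ 8 = 1,204 MB → 1.204 GB.

1.2 GB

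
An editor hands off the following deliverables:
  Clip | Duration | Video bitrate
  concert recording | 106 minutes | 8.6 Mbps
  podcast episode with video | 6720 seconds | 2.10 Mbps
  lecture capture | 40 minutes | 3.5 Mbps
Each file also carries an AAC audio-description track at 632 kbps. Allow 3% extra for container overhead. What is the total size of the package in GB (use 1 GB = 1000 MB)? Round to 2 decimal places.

Audio: 632 kbps = 0.632 Mbps.
concert recording: 9.232 Mbps × 6360 s × 1.03 = 60477.0 Mb
podcast episode with video: 2.732 Mbps × 6720 s × 1.03 = 18909.8 Mb
lecture capture: 4.132 Mbps × 2400 s × 1.03 = 10214.3 Mb
Total: 89601.1 Mb = 11200.1 MB.
= 11.20 GB.

11.20 GB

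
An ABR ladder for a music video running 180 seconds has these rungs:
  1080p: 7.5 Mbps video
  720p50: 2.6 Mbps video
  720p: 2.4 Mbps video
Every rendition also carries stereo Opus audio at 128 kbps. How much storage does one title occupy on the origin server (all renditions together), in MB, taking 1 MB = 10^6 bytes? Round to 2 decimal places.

289.89 MB

Audio: 128 kbps = 0.128 Mbps.
Sum of rendition bitrates: (7.5+0.128) + (2.6+0.128) + (2.4+0.128) = 12.884 Mbps.
× 180 s = 2,319 Mb = 289.9 MB = 289.9 MB.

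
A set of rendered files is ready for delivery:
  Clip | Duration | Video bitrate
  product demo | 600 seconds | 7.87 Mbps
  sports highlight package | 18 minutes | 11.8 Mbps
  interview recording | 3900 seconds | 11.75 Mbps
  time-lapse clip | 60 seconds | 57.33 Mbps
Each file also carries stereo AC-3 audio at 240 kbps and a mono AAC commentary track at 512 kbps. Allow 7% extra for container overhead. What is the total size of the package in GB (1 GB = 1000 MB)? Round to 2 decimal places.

9.49 GB

Audio total: 240 + 512 = 752 kbps = 0.752 Mbps.
product demo: 8.622 Mbps × 600 s × 1.07 = 5535.3 Mb
sports highlight package: 12.552 Mbps × 1080 s × 1.07 = 14505.1 Mb
interview recording: 12.502 Mbps × 3900 s × 1.07 = 52170.8 Mb
time-lapse clip: 58.082 Mbps × 60 s × 1.07 = 3728.9 Mb
Total: 75940.1 Mb = 9492.5 MB.
= 9.493 GB.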